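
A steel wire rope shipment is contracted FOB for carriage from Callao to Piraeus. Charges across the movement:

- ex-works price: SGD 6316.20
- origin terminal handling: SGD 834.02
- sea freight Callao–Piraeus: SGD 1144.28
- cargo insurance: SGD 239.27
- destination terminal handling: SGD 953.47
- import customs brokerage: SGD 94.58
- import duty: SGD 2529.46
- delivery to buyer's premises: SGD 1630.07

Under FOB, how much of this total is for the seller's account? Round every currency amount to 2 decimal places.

Seller's account: SGD 7150.22

FOB: the seller bears costs until goods are on board at the origin port; the buyer bears freight, insurance and all costs thereafter.
Seller's account: goods 6316.20 + origin terminal 834.02 = 7150.22
Buyer's account: freight 1144.28 + insurance 239.27 + destination terminal 953.47 + brokerage 94.58 + duty 2529.46 + delivery 1630.07 = 6591.13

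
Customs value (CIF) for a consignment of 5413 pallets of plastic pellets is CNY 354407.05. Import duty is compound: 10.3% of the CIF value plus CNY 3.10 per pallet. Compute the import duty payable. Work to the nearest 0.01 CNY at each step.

Import duty: CNY 53284.23

Ad valorem component: 354407.05 × 10.3% = 36503.93
Specific component: 5413 × 3.10 = 16780.30
Import duty = 36503.93 + 16780.30 = 53284.23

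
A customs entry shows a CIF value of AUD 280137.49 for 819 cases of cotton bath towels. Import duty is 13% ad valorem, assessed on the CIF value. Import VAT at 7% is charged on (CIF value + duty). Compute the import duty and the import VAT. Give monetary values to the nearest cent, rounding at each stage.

Import duty = 280137.49 × 13% = 36417.87
VAT base = CIF + duty = 280137.49 + 36417.87 = 316555.36
Import VAT = 316555.36 × 7% = 22158.88

Import duty: AUD 36417.87; import VAT: AUD 22158.88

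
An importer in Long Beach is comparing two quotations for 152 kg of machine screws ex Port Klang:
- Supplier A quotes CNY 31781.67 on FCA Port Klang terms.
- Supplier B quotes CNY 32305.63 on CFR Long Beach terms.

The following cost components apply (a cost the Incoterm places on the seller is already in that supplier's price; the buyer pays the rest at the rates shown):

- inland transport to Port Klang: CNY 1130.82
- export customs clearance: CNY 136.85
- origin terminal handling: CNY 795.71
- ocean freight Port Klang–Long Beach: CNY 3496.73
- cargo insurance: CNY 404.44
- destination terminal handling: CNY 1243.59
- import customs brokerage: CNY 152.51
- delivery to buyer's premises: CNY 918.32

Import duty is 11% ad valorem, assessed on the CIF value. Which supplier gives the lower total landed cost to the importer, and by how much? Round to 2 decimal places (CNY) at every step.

Supplier B is cheaper by CNY 4183.01

Supplier A (FCA):
CIF value = FCA price + origin terminal + freight + insurance = 31781.67 + 795.71 + 3496.73 + 404.44 = 36478.55
Import duty = 36478.55 × 11% = 4012.64
Buyer bears (A): 795.71 + 3496.73 + 404.44 + 1243.59 + 152.51 + 918.32 = 7011.30
Landed cost (A) = invoice 31781.67 + 7011.30 + duty 4012.64 = 42805.61
Supplier B (CFR):
CIF value = CFR price + insurance = 32305.63 + 404.44 = 32710.07
Import duty = 32710.07 × 11% = 3598.11
Buyer bears (B): 404.44 + 1243.59 + 152.51 + 918.32 = 2718.86
Landed cost (B) = invoice 32305.63 + 2718.86 + duty 3598.11 = 38622.60
Difference = |42805.61 − 38622.60| = 4183.01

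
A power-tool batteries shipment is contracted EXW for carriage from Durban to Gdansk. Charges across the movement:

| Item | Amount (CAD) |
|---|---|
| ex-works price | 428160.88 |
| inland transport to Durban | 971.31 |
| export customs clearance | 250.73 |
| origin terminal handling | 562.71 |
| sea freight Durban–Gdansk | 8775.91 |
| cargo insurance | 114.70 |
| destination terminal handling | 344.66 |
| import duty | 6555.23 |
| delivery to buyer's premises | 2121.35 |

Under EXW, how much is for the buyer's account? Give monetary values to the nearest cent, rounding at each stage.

EXW: the seller makes goods available at their premises; the buyer bears all onward costs.
Seller's account: goods 428160.88 = 428160.88
Buyer's account: inland to port 971.31 + export clearance 250.73 + origin terminal 562.71 + freight 8775.91 + insurance 114.70 + destination terminal 344.66 + duty 6555.23 + delivery 2121.35 = 19696.60

Buyer's account: CAD 19696.60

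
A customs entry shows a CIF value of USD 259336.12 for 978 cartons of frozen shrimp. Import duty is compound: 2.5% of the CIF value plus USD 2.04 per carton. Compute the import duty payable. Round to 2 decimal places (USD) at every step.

Import duty: USD 8478.52

Ad valorem component: 259336.12 × 2.5% = 6483.40
Specific component: 978 × 2.04 = 1995.12
Import duty = 6483.40 + 1995.12 = 8478.52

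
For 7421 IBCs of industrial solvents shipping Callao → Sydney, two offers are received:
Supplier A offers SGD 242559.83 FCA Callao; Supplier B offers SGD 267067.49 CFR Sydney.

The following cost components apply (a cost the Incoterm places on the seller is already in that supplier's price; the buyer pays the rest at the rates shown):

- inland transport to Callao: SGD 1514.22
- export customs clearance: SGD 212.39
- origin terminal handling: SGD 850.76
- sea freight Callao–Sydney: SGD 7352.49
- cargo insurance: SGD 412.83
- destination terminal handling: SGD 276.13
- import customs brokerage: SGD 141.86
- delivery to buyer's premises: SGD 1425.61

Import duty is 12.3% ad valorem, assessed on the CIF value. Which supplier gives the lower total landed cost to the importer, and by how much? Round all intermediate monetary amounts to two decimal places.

Supplier A (FCA):
CIF value = FCA price + origin terminal + freight + insurance = 242559.83 + 850.76 + 7352.49 + 412.83 = 251175.91
Import duty = 251175.91 × 12.3% = 30894.64
Buyer bears (A): 850.76 + 7352.49 + 412.83 + 276.13 + 141.86 + 1425.61 = 10459.68
Landed cost (A) = invoice 242559.83 + 10459.68 + duty 30894.64 = 283914.15
Supplier B (CFR):
CIF value = CFR price + insurance = 267067.49 + 412.83 = 267480.32
Import duty = 267480.32 × 12.3% = 32900.08
Buyer bears (B): 412.83 + 276.13 + 141.86 + 1425.61 = 2256.43
Landed cost (B) = invoice 267067.49 + 2256.43 + duty 32900.08 = 302224.00
Difference = |283914.15 − 302224.00| = 18309.85

Supplier A is cheaper by SGD 18309.85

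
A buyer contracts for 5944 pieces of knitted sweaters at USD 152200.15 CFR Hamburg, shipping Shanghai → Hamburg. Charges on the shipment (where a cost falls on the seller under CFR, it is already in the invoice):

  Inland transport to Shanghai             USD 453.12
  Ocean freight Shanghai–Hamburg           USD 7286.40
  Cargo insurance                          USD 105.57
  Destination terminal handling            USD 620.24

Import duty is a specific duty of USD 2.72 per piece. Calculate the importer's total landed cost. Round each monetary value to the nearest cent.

CFR: the seller pays costs through ocean freight to the destination port, but not insurance.
Already in the invoice (seller's account under CFR): inland to port, freight — exclude.
CIF value = CFR price + insurance = 152200.15 + 105.57 = 152305.72
Import duty = 5944 × 2.72 = 16167.68
Buyer bears: insurance 105.57 + destination terminal 620.24 + duty 16167.68 = 16893.49
Landed cost = invoice 152200.15 + 16893.49 = 169093.64

Total landed cost: USD 169093.64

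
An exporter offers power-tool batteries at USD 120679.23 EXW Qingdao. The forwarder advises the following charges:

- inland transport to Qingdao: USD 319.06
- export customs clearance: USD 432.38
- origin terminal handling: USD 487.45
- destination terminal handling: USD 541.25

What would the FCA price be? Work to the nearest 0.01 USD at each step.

FCA price: USD 121430.67

Not relevant to the conversion: destination terminal, origin terminal — on the buyer under both terms; not part of either seller's price.
From EXW to FCA, the seller additionally bears: inland to port, export clearance.
FCA price = 120679.23 + 319.06 + 432.38 = 121430.67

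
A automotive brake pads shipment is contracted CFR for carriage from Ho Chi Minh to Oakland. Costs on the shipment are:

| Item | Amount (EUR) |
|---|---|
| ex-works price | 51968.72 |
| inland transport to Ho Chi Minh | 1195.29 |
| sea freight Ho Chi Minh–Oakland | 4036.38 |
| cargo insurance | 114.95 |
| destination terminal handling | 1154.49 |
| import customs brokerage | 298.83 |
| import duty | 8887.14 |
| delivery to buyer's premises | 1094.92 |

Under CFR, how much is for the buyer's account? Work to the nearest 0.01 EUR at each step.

CFR: the seller pays costs through ocean freight to the destination port, but not insurance.
Seller's account: goods 51968.72 + inland to port 1195.29 + freight 4036.38 = 57200.39
Buyer's account: insurance 114.95 + destination terminal 1154.49 + brokerage 298.83 + duty 8887.14 + delivery 1094.92 = 11550.33

Buyer's account: EUR 11550.33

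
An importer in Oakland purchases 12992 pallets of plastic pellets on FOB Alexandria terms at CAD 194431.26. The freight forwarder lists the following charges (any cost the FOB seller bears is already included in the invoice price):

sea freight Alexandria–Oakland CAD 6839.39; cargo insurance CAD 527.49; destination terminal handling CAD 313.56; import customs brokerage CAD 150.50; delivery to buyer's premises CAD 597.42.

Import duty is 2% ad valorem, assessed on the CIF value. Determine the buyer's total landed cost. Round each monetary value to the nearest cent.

FOB: the seller bears costs until goods are on board at the origin port; the buyer bears freight, insurance and all costs thereafter.
CIF value = FOB price + freight + insurance = 194431.26 + 6839.39 + 527.49 = 201798.14
Import duty = 201798.14 × 2% = 4035.96
Buyer bears: freight 6839.39 + insurance 527.49 + destination terminal 313.56 + brokerage 150.50 + delivery 597.42 + duty 4035.96 = 12464.32
Landed cost = invoice 194431.26 + 12464.32 = 206895.58

Total landed cost: CAD 206895.58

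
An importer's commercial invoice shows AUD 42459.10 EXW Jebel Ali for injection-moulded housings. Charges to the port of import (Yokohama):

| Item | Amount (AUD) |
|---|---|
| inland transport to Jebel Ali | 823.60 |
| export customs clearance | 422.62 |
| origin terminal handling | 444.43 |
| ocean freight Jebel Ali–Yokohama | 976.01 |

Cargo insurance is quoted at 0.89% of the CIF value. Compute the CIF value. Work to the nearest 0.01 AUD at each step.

Let C be the CIF value. C = EXW price + pre-shipment costs + freight + 0.89% × C
C − 0.89% × C = 42459.10 + 823.60 + 422.62 + 444.43 + 976.01
0.9911 × C = 45125.76
C = 45125.76 / 0.9911 = 45530.99
Insurance premium = 0.89% × 45530.99 = 405.23

CIF value: AUD 45530.99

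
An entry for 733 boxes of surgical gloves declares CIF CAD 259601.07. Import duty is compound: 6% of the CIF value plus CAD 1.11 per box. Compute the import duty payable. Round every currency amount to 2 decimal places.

Import duty: CAD 16389.69

Ad valorem component: 259601.07 × 6% = 15576.06
Specific component: 733 × 1.11 = 813.63
Import duty = 15576.06 + 813.63 = 16389.69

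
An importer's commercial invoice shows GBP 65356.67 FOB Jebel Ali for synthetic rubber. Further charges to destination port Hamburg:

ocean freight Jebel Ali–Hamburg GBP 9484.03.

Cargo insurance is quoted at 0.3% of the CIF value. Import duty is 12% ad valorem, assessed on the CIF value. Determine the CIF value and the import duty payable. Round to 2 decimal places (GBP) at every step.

Let C be the CIF value. C = FOB price + freight + 0.3% × C
C − 0.3% × C = 65356.67 + 9484.03
0.997 × C = 74840.70
C = 74840.70 / 0.997 = 75065.90
Insurance premium = 0.3% × 75065.90 = 225.20
Import duty = 75065.90 × 12% = 9007.91

CIF value: GBP 75065.90; import duty: GBP 9007.91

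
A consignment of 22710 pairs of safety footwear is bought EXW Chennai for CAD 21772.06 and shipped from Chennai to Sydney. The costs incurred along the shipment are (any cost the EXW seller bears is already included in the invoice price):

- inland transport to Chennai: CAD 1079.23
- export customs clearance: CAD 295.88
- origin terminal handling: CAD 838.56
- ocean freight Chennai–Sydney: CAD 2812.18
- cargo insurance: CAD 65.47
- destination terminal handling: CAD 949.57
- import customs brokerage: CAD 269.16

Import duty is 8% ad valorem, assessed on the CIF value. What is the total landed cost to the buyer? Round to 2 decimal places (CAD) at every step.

EXW: the seller makes goods available at their premises; the buyer bears all onward costs.
CIF value = EXW price + inland to port + export clearance + origin terminal + freight + insurance = 21772.06 + 1079.23 + 295.88 + 838.56 + 2812.18 + 65.47 = 26863.38
Import duty = 26863.38 × 8% = 2149.07
Buyer bears: inland to port 1079.23 + export clearance 295.88 + origin terminal 838.56 + freight 2812.18 + insurance 65.47 + destination terminal 949.57 + brokerage 269.16 + duty 2149.07 = 8459.12
Landed cost = invoice 21772.06 + 8459.12 = 30231.18

Total landed cost: CAD 30231.18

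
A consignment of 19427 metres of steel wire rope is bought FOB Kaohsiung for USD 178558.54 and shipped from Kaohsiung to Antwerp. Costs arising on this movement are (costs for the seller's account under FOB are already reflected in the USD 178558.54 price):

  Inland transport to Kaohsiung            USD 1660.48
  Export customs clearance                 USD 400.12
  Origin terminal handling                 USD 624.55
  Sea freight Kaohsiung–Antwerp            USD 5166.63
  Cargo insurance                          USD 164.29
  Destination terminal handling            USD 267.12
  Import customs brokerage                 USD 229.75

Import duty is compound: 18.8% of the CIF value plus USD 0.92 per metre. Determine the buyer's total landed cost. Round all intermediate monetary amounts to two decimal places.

FOB: the seller bears costs until goods are on board at the origin port; the buyer bears freight, insurance and all costs thereafter.
Already in the invoice (seller's account under FOB): inland to port, export clearance, origin terminal — exclude.
CIF value = FOB price + freight + insurance = 178558.54 + 5166.63 + 164.29 = 183889.46
Ad valorem component: 183889.46 × 18.8% = 34571.22
Specific component: 19427 × 0.92 = 17872.84
Import duty = 34571.22 + 17872.84 = 52444.06
Buyer bears: freight 5166.63 + insurance 164.29 + destination terminal 267.12 + brokerage 229.75 + duty 52444.06 = 58271.85
Landed cost = invoice 178558.54 + 58271.85 = 236830.39

Total landed cost: USD 236830.39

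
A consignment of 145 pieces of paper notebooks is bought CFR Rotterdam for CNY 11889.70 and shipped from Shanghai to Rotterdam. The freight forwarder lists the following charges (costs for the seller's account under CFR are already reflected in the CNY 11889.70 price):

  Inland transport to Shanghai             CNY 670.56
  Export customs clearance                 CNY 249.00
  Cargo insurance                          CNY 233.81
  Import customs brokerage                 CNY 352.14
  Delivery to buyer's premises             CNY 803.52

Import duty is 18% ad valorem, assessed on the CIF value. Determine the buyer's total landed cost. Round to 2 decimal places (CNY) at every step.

CFR: the seller pays costs through ocean freight to the destination port, but not insurance.
Already in the invoice (seller's account under CFR): inland to port, export clearance — exclude.
CIF value = CFR price + insurance = 11889.70 + 233.81 = 12123.51
Import duty = 12123.51 × 18% = 2182.23
Buyer bears: insurance 233.81 + brokerage 352.14 + delivery 803.52 + duty 2182.23 = 3571.70
Landed cost = invoice 11889.70 + 3571.70 = 15461.40

Total landed cost: CNY 15461.40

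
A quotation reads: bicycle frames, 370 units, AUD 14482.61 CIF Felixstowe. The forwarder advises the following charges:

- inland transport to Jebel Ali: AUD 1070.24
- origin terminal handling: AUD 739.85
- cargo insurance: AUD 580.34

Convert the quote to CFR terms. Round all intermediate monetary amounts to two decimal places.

Not relevant to the conversion: origin terminal, inland to port — on the seller under both CIF and CFR; already in the CIF price and stays in the CFR price.
From CIF to CFR, the seller no longer bears: insurance.
CFR price = 14482.61 − 580.34 = 13902.27

CFR price: AUD 13902.27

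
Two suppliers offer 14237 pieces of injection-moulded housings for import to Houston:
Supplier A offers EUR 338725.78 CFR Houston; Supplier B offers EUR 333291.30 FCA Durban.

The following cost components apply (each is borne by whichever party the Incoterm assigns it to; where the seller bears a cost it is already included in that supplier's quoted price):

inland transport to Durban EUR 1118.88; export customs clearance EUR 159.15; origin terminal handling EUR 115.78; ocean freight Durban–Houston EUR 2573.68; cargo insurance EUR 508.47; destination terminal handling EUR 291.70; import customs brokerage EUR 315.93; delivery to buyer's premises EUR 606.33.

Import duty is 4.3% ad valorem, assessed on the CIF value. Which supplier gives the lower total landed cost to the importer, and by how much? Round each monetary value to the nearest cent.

Supplier B is cheaper by EUR 2863.05

Supplier A (CFR):
CIF value = CFR price + insurance = 338725.78 + 508.47 = 339234.25
Import duty = 339234.25 × 4.3% = 14587.07
Buyer bears (A): 508.47 + 291.70 + 315.93 + 606.33 = 1722.43
Landed cost (A) = invoice 338725.78 + 1722.43 + duty 14587.07 = 355035.28
Supplier B (FCA):
CIF value = FCA price + origin terminal + freight + insurance = 333291.30 + 115.78 + 2573.68 + 508.47 = 336489.23
Import duty = 336489.23 × 4.3% = 14469.04
Buyer bears (B): 115.78 + 2573.68 + 508.47 + 291.70 + 315.93 + 606.33 = 4411.89
Landed cost (B) = invoice 333291.30 + 4411.89 + duty 14469.04 = 352172.23
Difference = |355035.28 − 352172.23| = 2863.05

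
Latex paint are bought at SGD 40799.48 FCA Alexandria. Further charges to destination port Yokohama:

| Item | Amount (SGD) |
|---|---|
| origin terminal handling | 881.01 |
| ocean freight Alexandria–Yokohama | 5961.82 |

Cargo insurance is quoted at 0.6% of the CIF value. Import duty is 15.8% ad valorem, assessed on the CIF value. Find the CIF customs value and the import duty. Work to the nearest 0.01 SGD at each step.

Let C be the CIF value. C = FCA price + pre-shipment costs + freight + 0.6% × C
C − 0.6% × C = 40799.48 + 881.01 + 5961.82
0.994 × C = 47642.31
C = 47642.31 / 0.994 = 47929.89
Insurance premium = 0.6% × 47929.89 = 287.58
Import duty = 47929.89 × 15.8% = 7572.92

CIF value: SGD 47929.89; import duty: SGD 7572.92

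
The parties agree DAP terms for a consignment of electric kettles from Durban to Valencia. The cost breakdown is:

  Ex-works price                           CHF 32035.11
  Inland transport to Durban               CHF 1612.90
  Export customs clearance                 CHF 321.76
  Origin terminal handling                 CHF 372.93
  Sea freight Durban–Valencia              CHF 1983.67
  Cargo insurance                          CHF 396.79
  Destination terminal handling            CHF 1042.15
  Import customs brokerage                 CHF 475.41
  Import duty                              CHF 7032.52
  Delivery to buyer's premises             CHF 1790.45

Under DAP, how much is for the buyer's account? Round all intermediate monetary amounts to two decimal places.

DAP: the seller bears all costs to the named destination except import duty and clearance.
Seller's account: goods 32035.11 + inland to port 1612.90 + export clearance 321.76 + origin terminal 372.93 + freight 1983.67 + insurance 396.79 + destination terminal 1042.15 + delivery 1790.45 = 39555.76
Buyer's account: brokerage 475.41 + duty 7032.52 = 7507.93

Buyer's account: CHF 7507.93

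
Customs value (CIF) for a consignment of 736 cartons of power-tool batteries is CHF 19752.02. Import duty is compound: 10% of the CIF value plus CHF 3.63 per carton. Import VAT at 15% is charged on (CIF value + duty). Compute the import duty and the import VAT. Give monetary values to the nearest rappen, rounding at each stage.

Import duty: CHF 4646.88; import VAT: CHF 3659.84

Ad valorem component: 19752.02 × 10% = 1975.20
Specific component: 736 × 3.63 = 2671.68
Import duty = 1975.20 + 2671.68 = 4646.88
VAT base = CIF + duty = 19752.02 + 4646.88 = 24398.90
Import VAT = 24398.90 × 15% = 3659.84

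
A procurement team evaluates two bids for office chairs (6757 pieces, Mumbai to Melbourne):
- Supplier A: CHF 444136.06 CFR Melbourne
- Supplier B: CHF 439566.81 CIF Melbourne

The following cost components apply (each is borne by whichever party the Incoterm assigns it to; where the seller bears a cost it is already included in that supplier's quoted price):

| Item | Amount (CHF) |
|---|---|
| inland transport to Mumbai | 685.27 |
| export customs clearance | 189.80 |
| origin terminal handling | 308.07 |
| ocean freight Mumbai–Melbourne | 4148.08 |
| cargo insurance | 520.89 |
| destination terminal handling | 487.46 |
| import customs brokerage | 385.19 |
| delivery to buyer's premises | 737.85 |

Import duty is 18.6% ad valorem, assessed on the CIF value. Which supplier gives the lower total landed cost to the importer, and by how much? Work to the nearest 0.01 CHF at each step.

Supplier B is cheaper by CHF 6036.90

Supplier A (CFR):
CIF value = CFR price + insurance = 444136.06 + 520.89 = 444656.95
Import duty = 444656.95 × 18.6% = 82706.19
Buyer bears (A): 520.89 + 487.46 + 385.19 + 737.85 = 2131.39
Landed cost (A) = invoice 444136.06 + 2131.39 + duty 82706.19 = 528973.64
Supplier B (CIF):
The CIF price already equals the CIF value: 439566.81
Import duty = 439566.81 × 18.6% = 81759.43
Buyer bears (B): 487.46 + 385.19 + 737.85 = 1610.50
Landed cost (B) = invoice 439566.81 + 1610.50 + duty 81759.43 = 522936.74
Difference = |528973.64 − 522936.74| = 6036.90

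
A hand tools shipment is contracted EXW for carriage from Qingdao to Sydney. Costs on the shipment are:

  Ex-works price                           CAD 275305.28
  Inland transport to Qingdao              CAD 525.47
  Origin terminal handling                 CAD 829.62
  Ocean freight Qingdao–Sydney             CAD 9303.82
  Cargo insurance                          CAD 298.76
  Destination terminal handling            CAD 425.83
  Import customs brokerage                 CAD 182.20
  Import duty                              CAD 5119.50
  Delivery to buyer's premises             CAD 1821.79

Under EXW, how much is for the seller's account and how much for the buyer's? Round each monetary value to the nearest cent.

EXW: the seller makes goods available at their premises; the buyer bears all onward costs.
Seller's account: goods 275305.28 = 275305.28
Buyer's account: inland to port 525.47 + origin terminal 829.62 + freight 9303.82 + insurance 298.76 + destination terminal 425.83 + brokerage 182.20 + duty 5119.50 + delivery 1821.79 = 18506.99

Seller: CAD 275305.28; buyer: CAD 18506.99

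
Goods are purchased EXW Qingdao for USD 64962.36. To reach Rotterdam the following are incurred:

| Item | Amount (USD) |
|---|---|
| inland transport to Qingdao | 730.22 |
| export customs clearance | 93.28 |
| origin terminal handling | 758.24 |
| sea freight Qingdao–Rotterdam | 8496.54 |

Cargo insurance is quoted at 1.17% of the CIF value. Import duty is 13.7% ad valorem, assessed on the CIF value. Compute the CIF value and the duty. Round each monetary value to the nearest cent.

Let C be the CIF value. C = EXW price + pre-shipment costs + freight + 1.17% × C
C − 1.17% × C = 64962.36 + 730.22 + 93.28 + 758.24 + 8496.54
0.9883 × C = 75040.64
C = 75040.64 / 0.9883 = 75929.01
Insurance premium = 1.17% × 75929.01 = 888.37
Import duty = 75929.01 × 13.7% = 10402.27

CIF value: USD 75929.01; import duty: USD 10402.27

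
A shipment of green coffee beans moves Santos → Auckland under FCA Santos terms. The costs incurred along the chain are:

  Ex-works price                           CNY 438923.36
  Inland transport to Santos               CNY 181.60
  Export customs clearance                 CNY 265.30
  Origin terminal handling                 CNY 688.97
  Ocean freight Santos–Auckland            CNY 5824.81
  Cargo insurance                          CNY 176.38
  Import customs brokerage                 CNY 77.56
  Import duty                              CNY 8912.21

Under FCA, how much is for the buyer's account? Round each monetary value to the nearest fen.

FCA: the seller delivers export-cleared goods to the carrier; the buyer bears costs from that point.
Seller's account: goods 438923.36 + inland to port 181.60 + export clearance 265.30 = 439370.26
Buyer's account: origin terminal 688.97 + freight 5824.81 + insurance 176.38 + brokerage 77.56 + duty 8912.21 = 15679.93

Buyer's account: CNY 15679.93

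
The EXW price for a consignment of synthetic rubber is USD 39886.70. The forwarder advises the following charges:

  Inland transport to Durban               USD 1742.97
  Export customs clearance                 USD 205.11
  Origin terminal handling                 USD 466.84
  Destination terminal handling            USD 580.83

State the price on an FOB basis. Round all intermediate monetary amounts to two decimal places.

Not relevant to the conversion: destination terminal — on the buyer under both terms; not part of either seller's price.
From EXW to FOB, the seller additionally bears: inland to port, export clearance, origin terminal.
FOB price = 39886.70 + 1742.97 + 205.11 + 466.84 = 42301.62

FOB price: USD 42301.62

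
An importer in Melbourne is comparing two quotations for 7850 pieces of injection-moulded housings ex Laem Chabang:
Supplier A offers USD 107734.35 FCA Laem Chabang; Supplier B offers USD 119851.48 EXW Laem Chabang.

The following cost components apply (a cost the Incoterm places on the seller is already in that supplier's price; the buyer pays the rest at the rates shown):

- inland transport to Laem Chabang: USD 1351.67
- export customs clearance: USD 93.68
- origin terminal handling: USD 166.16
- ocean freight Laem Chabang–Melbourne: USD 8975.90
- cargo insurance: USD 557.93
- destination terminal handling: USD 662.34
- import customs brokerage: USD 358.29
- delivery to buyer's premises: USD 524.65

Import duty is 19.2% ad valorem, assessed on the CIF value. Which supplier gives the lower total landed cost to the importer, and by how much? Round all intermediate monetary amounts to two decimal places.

Supplier A (FCA):
CIF value = FCA price + origin terminal + freight + insurance = 107734.35 + 166.16 + 8975.90 + 557.93 = 117434.34
Import duty = 117434.34 × 19.2% = 22547.39
Buyer bears (A): 166.16 + 8975.90 + 557.93 + 662.34 + 358.29 + 524.65 = 11245.27
Landed cost (A) = invoice 107734.35 + 11245.27 + duty 22547.39 = 141527.01
Supplier B (EXW):
CIF value = EXW price + inland to port + export clearance + origin terminal + freight + insurance = 119851.48 + 1351.67 + 93.68 + 166.16 + 8975.90 + 557.93 = 130996.82
Import duty = 130996.82 × 19.2% = 25151.39
Buyer bears (B): 1351.67 + 93.68 + 166.16 + 8975.90 + 557.93 + 662.34 + 358.29 + 524.65 = 12690.62
Landed cost (B) = invoice 119851.48 + 12690.62 + duty 25151.39 = 157693.49
Difference = |141527.01 − 157693.49| = 16166.48

Supplier A is cheaper by USD 16166.48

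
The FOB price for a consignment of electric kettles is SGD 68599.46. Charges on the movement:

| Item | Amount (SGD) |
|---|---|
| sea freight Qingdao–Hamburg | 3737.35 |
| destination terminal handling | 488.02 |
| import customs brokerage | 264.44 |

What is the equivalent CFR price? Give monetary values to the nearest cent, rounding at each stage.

CFR price: SGD 72336.81

Not relevant to the conversion: destination terminal, brokerage — on the buyer under both terms; not part of either seller's price.
From FOB to CFR, the seller additionally bears: freight.
CFR price = 68599.46 + 3737.35 = 72336.81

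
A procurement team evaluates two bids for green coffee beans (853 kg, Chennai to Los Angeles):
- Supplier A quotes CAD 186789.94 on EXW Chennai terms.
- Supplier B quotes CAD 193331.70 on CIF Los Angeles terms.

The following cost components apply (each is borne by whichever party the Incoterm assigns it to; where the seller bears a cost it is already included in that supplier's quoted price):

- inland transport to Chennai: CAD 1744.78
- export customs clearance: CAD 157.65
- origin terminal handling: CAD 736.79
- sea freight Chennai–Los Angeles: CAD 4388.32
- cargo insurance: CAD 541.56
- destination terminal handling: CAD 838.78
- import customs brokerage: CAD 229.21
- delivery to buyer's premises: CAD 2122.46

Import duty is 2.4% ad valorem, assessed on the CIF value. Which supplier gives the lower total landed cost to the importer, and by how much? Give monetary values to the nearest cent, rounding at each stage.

Supplier B is cheaper by CAD 1052.00

Supplier A (EXW):
CIF value = EXW price + inland to port + export clearance + origin terminal + freight + insurance = 186789.94 + 1744.78 + 157.65 + 736.79 + 4388.32 + 541.56 = 194359.04
Import duty = 194359.04 × 2.4% = 4664.62
Buyer bears (A): 1744.78 + 157.65 + 736.79 + 4388.32 + 541.56 + 838.78 + 229.21 + 2122.46 = 10759.55
Landed cost (A) = invoice 186789.94 + 10759.55 + duty 4664.62 = 202214.11
Supplier B (CIF):
The CIF price already equals the CIF value: 193331.70
Import duty = 193331.70 × 2.4% = 4639.96
Buyer bears (B): 838.78 + 229.21 + 2122.46 = 3190.45
Landed cost (B) = invoice 193331.70 + 3190.45 + duty 4639.96 = 201162.11
Difference = |202214.11 − 201162.11| = 1052.00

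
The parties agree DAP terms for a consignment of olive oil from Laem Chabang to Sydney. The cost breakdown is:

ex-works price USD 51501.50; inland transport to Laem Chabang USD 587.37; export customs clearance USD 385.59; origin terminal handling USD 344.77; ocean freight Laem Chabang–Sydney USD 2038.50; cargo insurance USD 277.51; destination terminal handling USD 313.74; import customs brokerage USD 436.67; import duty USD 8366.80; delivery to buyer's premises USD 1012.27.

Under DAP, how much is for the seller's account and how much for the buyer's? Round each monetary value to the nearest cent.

DAP: the seller bears all costs to the named destination except import duty and clearance.
Seller's account: goods 51501.50 + inland to port 587.37 + export clearance 385.59 + origin terminal 344.77 + freight 2038.50 + insurance 277.51 + destination terminal 313.74 + delivery 1012.27 = 56461.25
Buyer's account: brokerage 436.67 + duty 8366.80 = 8803.47

Seller: USD 56461.25; buyer: USD 8803.47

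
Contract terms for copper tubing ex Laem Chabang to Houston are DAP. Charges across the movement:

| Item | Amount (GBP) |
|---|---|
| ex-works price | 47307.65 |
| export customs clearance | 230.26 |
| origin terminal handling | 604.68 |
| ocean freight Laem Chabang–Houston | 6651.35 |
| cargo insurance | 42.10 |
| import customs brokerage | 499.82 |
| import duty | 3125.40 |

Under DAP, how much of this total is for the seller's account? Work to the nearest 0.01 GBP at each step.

Seller's account: GBP 54836.04

DAP: the seller bears all costs to the named destination except import duty and clearance.
Seller's account: goods 47307.65 + export clearance 230.26 + origin terminal 604.68 + freight 6651.35 + insurance 42.10 = 54836.04
Buyer's account: brokerage 499.82 + duty 3125.40 = 3625.22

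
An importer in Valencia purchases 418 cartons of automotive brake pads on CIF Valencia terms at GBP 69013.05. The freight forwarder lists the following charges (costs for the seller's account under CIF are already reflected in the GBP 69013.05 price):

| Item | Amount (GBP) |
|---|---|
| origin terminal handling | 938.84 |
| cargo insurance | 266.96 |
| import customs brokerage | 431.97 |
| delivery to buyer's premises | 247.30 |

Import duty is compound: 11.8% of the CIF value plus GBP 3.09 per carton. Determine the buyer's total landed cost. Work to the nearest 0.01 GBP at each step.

Total landed cost: GBP 79127.48

CIF: the seller pays costs through ocean freight and marine insurance to the destination port.
Already in the invoice (seller's account under CIF): origin terminal, insurance — exclude.
The CIF price already equals the CIF value: 69013.05
Ad valorem component: 69013.05 × 11.8% = 8143.54
Specific component: 418 × 3.09 = 1291.62
Import duty = 8143.54 + 1291.62 = 9435.16
Buyer bears: brokerage 431.97 + delivery 247.30 + duty 9435.16 = 10114.43
Landed cost = invoice 69013.05 + 10114.43 = 79127.48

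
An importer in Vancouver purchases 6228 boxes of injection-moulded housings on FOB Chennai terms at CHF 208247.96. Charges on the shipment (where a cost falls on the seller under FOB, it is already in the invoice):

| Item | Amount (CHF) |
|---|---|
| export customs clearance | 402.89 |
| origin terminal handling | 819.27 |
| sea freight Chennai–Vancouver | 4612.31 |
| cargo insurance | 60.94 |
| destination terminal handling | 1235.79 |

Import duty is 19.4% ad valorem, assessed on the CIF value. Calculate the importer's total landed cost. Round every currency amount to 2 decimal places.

FOB: the seller bears costs until goods are on board at the origin port; the buyer bears freight, insurance and all costs thereafter.
Already in the invoice (seller's account under FOB): export clearance, origin terminal — exclude.
CIF value = FOB price + freight + insurance = 208247.96 + 4612.31 + 60.94 = 212921.21
Import duty = 212921.21 × 19.4% = 41306.71
Buyer bears: freight 4612.31 + insurance 60.94 + destination terminal 1235.79 + duty 41306.71 = 47215.75
Landed cost = invoice 208247.96 + 47215.75 = 255463.71

Total landed cost: CHF 255463.71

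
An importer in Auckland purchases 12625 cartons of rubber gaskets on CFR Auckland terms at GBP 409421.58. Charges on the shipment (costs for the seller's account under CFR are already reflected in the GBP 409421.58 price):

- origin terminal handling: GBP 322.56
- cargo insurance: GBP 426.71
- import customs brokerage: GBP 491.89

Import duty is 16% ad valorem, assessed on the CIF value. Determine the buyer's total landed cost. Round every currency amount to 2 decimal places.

CFR: the seller pays costs through ocean freight to the destination port, but not insurance.
Already in the invoice (seller's account under CFR): origin terminal — exclude.
CIF value = CFR price + insurance = 409421.58 + 426.71 = 409848.29
Import duty = 409848.29 × 16% = 65575.73
Buyer bears: insurance 426.71 + brokerage 491.89 + duty 65575.73 = 66494.33
Landed cost = invoice 409421.58 + 66494.33 = 475915.91

Total landed cost: GBP 475915.91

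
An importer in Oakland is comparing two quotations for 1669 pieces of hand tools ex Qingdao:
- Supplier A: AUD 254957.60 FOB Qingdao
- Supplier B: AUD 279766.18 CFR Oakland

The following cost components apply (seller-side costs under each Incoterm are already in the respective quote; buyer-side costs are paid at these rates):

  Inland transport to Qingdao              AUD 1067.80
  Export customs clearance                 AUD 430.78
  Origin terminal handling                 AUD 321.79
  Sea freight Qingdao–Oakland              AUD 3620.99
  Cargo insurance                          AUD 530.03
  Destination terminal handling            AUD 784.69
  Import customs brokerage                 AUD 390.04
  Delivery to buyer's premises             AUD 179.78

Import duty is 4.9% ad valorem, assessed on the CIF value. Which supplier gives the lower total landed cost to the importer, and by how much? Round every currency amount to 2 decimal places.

Supplier A (FOB):
CIF value = FOB price + freight + insurance = 254957.60 + 3620.99 + 530.03 = 259108.62
Import duty = 259108.62 × 4.9% = 12696.32
Buyer bears (A): 3620.99 + 530.03 + 784.69 + 390.04 + 179.78 = 5505.53
Landed cost (A) = invoice 254957.60 + 5505.53 + duty 12696.32 = 273159.45
Supplier B (CFR):
CIF value = CFR price + insurance = 279766.18 + 530.03 = 280296.21
Import duty = 280296.21 × 4.9% = 13734.51
Buyer bears (B): 530.03 + 784.69 + 390.04 + 179.78 = 1884.54
Landed cost (B) = invoice 279766.18 + 1884.54 + duty 13734.51 = 295385.23
Difference = |273159.45 − 295385.23| = 22225.78

Supplier A is cheaper by AUD 22225.78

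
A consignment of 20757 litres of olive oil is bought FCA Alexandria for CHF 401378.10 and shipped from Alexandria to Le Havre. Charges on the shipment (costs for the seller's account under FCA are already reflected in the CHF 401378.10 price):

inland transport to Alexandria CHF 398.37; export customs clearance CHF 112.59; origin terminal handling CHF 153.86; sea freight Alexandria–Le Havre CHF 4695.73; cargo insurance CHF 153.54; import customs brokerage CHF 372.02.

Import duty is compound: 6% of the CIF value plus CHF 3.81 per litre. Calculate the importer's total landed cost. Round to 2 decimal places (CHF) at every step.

FCA: the seller delivers export-cleared goods to the carrier; the buyer bears costs from that point.
Already in the invoice (seller's account under FCA): inland to port, export clearance — exclude.
CIF value = FCA price + origin terminal + freight + insurance = 401378.10 + 153.86 + 4695.73 + 153.54 = 406381.23
Ad valorem component: 406381.23 × 6% = 24382.87
Specific component: 20757 × 3.81 = 79084.17
Import duty = 24382.87 + 79084.17 = 103467.04
Buyer bears: origin terminal 153.86 + freight 4695.73 + insurance 153.54 + brokerage 372.02 + duty 103467.04 = 108842.19
Landed cost = invoice 401378.10 + 108842.19 = 510220.29

Total landed cost: CHF 510220.29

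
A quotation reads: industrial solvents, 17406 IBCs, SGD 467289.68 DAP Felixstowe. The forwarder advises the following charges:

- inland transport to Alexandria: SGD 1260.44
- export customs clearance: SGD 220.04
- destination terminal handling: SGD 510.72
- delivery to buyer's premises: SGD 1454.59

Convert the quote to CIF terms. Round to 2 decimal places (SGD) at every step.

CIF price: SGD 465324.37

Not relevant to the conversion: export clearance, inland to port — on the seller under both DAP and CIF; already in the DAP price and stays in the CIF price.
From DAP to CIF, the seller no longer bears: destination terminal, delivery.
CIF price = 467289.68 − 510.72 − 1454.59 = 465324.37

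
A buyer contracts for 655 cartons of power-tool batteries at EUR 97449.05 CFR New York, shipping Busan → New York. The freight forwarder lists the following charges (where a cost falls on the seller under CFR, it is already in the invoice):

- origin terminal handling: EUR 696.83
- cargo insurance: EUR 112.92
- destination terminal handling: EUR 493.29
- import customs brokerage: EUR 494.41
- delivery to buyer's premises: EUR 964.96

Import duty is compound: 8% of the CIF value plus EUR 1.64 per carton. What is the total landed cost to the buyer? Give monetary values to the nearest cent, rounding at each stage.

CFR: the seller pays costs through ocean freight to the destination port, but not insurance.
Already in the invoice (seller's account under CFR): origin terminal — exclude.
CIF value = CFR price + insurance = 97449.05 + 112.92 = 97561.97
Ad valorem component: 97561.97 × 8% = 7804.96
Specific component: 655 × 1.64 = 1074.20
Import duty = 7804.96 + 1074.20 = 8879.16
Buyer bears: insurance 112.92 + destination terminal 493.29 + brokerage 494.41 + delivery 964.96 + duty 8879.16 = 10944.74
Landed cost = invoice 97449.05 + 10944.74 = 108393.79

Total landed cost: EUR 108393.79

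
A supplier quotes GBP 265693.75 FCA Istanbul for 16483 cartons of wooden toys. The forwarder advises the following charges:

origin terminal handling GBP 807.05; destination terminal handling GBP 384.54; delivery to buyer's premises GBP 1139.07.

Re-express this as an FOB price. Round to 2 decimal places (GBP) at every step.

Not relevant to the conversion: delivery, destination terminal — on the buyer under both terms; not part of either seller's price.
From FCA to FOB, the seller additionally bears: origin terminal.
FOB price = 265693.75 + 807.05 = 266500.80

FOB price: GBP 266500.80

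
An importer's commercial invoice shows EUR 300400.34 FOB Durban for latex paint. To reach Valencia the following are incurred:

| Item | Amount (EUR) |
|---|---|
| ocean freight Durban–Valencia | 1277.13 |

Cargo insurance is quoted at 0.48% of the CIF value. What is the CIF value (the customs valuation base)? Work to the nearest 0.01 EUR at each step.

Let C be the CIF value. C = FOB price + freight + 0.48% × C
C − 0.48% × C = 300400.34 + 1277.13
0.9952 × C = 301677.47
C = 301677.47 / 0.9952 = 303132.51
Insurance premium = 0.48% × 303132.51 = 1455.04

CIF value: EUR 303132.51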